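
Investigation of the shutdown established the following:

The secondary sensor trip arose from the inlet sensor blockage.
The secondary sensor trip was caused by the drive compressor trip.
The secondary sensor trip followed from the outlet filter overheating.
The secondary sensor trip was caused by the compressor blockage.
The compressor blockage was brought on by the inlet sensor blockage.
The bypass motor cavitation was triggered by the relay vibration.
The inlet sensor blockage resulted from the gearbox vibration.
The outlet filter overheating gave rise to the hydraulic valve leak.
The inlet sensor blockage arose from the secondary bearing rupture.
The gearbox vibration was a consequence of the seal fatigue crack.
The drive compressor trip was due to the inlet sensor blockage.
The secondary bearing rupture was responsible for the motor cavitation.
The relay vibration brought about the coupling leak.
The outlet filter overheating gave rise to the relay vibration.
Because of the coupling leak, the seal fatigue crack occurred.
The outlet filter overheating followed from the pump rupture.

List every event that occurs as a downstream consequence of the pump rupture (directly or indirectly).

Direct effects: the outlet filter overheating.
2 steps out: the relay vibration, the hydraulic valve leak, the secondary sensor trip.
3 steps out: the coupling leak, the bypass motor cavitation.
4 steps out: the seal fatigue crack.
5 steps out: the gearbox vibration.
6 steps out: the inlet sensor blockage.
7 steps out: the compressor blockage, the drive compressor trip.
Not reachable from it: the secondary bearing rupture, the motor cavitation.

the bypass motor cavitation, the compressor blockage, the coupling leak, the drive compressor trip, the gearbox vibration, the hydraulic valve leak, the inlet sensor blockage, the outlet filter overheating, the relay vibration, the seal fatigue crack, the secondary sensor trip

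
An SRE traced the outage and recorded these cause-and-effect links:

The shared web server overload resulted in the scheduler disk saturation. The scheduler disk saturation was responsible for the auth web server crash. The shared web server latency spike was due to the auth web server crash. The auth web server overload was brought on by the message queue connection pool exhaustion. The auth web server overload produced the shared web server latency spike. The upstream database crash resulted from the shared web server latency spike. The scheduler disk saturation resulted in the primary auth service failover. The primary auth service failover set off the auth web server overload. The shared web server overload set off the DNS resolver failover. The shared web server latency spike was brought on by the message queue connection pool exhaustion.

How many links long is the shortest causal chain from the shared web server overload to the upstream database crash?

Shortest chain: the shared web server overload → the scheduler disk saturation → the auth web server crash → the shared web server latency spike → the upstream database crash.

4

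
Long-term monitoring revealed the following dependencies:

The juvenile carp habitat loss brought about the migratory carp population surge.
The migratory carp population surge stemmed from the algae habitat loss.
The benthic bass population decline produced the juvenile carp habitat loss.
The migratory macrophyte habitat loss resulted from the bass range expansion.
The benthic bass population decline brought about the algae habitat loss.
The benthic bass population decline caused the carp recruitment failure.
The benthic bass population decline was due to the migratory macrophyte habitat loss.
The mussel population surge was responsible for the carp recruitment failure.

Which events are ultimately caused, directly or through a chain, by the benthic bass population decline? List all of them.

Direct effects: the algae habitat loss, the carp recruitment failure, the juvenile carp habitat loss.
2 steps out: the migratory carp population surge.
Not reachable from it: the bass range expansion, the migratory macrophyte habitat loss, the mussel population surge.

the algae habitat loss, the carp recruitment failure, the juvenile carp habitat loss, the migratory carp population surge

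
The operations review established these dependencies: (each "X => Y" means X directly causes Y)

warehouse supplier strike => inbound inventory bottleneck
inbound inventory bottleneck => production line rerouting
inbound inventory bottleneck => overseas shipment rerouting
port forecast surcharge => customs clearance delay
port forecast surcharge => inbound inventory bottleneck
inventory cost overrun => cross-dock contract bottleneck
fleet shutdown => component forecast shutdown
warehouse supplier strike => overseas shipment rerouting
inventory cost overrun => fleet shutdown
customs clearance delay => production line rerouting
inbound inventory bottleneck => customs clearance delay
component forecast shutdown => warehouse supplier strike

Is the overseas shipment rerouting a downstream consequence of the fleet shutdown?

Yes

There is a causal chain: the fleet shutdown → the component forecast shutdown → the warehouse supplier strike → the overseas shipment rerouting.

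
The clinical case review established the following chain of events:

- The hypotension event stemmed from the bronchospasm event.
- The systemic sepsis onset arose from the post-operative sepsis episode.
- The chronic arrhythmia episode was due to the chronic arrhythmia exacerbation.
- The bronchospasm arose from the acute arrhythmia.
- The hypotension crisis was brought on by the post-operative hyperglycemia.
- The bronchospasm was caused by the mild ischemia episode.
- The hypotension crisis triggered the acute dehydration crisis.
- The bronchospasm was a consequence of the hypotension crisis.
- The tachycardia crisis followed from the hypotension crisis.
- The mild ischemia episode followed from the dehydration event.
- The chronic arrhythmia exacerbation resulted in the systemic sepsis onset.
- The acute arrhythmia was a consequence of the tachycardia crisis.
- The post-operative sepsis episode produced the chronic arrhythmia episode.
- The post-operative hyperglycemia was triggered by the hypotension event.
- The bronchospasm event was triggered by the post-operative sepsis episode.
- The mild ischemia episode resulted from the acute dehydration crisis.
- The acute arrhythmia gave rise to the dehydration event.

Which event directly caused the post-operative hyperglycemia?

the hypotension event

Upstream contributors include the post-operative sepsis episode, the bronchospasm event, but only the hypotension event feeds directly into the post-operative hyperglycemia.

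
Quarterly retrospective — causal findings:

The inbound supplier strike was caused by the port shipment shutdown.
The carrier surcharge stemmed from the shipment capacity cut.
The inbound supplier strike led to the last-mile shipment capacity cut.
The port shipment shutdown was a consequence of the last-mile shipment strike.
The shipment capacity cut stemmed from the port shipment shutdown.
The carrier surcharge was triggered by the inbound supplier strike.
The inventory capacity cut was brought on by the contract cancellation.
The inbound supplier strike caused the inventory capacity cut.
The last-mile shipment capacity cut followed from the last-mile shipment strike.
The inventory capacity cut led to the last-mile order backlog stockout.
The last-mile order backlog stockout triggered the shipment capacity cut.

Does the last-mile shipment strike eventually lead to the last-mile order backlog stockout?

Yes

There is a causal chain: the last-mile shipment strike → the port shipment shutdown → the inbound supplier strike → the inventory capacity cut → the last-mile order backlog stockout.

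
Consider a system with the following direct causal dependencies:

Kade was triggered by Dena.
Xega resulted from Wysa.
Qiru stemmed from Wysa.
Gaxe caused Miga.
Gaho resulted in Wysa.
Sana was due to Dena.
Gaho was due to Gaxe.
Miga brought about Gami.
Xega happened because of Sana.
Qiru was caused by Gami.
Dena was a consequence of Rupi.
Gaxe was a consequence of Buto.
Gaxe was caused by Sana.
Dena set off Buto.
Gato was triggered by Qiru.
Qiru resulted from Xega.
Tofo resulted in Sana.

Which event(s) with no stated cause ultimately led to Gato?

Rupi, Tofo

Tracing upstream from Gato: Gato ← Qiru ← Xega ← Sana ← Dena ← Rupi.
A separate upstream branch: Gato ← Qiru ← Xega ← Sana ← Tofo.
Each of those chain origins has no stated cause.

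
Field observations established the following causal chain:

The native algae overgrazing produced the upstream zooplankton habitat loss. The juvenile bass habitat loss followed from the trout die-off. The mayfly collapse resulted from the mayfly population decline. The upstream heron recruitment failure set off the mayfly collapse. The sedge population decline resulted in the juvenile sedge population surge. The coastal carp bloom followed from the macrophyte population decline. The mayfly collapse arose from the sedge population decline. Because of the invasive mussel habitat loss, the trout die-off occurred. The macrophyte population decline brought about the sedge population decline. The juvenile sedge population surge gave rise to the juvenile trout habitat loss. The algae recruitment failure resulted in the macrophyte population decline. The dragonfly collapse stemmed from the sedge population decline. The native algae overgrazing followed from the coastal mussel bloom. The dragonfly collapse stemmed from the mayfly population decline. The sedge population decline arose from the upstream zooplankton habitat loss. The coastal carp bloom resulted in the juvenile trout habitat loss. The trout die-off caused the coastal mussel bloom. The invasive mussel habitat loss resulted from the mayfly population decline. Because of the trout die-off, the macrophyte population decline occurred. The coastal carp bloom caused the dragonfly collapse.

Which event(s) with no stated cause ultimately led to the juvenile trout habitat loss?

the algae recruitment failure, the mayfly population decline

Tracing upstream from the juvenile trout habitat loss: the juvenile trout habitat loss ← the coastal carp bloom ← the macrophyte population decline ← the trout die-off ← the invasive mussel habitat loss ← the mayfly population decline.
A separate upstream branch: the juvenile trout habitat loss ← the coastal carp bloom ← the macrophyte population decline ← the algae recruitment failure.
Each of those chain origins has no stated cause.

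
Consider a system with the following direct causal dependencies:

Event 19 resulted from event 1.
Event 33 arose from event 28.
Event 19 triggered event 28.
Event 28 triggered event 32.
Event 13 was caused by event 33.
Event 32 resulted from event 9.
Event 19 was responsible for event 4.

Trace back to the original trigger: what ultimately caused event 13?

event 1

Tracing upstream from event 13: event 13 ← event 33 ← event 28 ← event 19 ← event 1.
Event 1 has no stated cause, so it is the root.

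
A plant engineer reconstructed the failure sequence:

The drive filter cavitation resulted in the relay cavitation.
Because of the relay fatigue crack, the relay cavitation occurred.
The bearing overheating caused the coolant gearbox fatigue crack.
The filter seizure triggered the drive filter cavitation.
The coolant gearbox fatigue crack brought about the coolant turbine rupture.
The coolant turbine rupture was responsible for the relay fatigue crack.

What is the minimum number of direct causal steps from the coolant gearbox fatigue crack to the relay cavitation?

Shortest chain: the coolant gearbox fatigue crack → the coolant turbine rupture → the relay fatigue crack → the relay cavitation.

3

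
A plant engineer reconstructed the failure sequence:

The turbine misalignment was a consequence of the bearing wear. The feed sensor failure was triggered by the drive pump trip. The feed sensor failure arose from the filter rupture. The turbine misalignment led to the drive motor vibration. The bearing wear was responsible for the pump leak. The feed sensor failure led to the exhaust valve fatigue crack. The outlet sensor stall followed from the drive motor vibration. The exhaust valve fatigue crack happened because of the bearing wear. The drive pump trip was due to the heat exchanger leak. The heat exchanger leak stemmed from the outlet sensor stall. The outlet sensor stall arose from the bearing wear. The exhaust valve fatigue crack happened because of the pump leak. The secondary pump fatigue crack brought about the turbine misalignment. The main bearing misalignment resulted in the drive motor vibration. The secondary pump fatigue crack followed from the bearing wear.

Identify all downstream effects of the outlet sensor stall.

the drive pump trip, the exhaust valve fatigue crack, the feed sensor failure, the heat exchanger leak

Direct effects: the heat exchanger leak.
2 steps out: the drive pump trip.
3 steps out: the feed sensor failure.
4 steps out: the exhaust valve fatigue crack.
Not reachable from it: the main bearing misalignment, the bearing wear, the secondary pump fatigue crack, the turbine misalignment, the pump leak, the drive motor vibration, the filter rupture.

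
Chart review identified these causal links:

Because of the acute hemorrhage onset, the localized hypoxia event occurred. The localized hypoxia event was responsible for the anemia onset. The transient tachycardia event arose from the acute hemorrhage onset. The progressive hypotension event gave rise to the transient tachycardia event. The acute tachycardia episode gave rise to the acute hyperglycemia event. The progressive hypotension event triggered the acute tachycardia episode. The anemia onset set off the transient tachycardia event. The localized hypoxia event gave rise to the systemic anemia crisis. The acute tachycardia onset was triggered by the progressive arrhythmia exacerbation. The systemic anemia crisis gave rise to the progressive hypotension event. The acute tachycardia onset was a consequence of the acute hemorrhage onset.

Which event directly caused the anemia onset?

Upstream contributors include the acute hemorrhage onset, but only the localized hypoxia event feeds directly into the anemia onset.

the localized hypoxia event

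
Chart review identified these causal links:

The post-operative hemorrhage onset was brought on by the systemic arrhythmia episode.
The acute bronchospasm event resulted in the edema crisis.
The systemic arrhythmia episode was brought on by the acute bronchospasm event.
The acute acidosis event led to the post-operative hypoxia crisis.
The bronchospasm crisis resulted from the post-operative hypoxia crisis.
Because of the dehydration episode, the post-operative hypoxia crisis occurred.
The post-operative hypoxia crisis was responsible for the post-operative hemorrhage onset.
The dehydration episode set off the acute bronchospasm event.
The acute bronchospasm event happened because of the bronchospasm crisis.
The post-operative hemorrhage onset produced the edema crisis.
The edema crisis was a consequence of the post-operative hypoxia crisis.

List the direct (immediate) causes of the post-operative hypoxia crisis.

the acute acidosis event, the dehydration episode → the post-operative hypoxia crisis with nothing further upstream stated.

the acute acidosis event, the dehydration episode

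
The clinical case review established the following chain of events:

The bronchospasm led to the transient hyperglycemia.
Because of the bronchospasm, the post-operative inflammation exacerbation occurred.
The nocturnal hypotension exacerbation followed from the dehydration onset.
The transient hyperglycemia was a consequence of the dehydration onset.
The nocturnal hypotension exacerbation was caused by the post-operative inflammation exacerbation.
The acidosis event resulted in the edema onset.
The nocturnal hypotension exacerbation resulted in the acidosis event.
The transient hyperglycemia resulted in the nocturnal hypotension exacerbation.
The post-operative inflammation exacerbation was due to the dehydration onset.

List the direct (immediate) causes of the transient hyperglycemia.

the bronchospasm, the dehydration onset

the bronchospasm, the dehydration onset → the transient hyperglycemia with nothing further upstream stated.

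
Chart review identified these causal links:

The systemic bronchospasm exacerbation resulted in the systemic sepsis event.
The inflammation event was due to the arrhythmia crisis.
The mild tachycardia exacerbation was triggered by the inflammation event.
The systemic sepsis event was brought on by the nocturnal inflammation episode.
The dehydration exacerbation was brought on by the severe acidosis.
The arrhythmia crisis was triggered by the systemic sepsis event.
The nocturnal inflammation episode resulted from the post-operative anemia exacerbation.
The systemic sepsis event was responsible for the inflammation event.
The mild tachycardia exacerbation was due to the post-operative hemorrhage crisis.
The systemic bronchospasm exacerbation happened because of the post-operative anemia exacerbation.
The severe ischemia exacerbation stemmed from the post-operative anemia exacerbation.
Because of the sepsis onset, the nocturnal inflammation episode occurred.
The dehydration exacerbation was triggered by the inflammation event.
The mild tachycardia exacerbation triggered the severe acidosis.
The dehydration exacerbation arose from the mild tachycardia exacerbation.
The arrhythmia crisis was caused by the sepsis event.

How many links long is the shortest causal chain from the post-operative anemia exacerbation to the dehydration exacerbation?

Shortest chain: the post-operative anemia exacerbation → the systemic bronchospasm exacerbation → the systemic sepsis event → the inflammation event → the dehydration exacerbation.

4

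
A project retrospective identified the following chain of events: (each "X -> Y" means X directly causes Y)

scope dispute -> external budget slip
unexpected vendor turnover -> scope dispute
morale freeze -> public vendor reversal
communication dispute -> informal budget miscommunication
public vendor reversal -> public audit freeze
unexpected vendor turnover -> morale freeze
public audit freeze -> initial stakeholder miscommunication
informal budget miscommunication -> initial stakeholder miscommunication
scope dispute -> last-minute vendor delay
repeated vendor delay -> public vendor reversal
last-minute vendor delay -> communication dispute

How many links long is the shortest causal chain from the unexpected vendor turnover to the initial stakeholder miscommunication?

Shortest chain: the unexpected vendor turnover → the morale freeze → the public vendor reversal → the public audit freeze → the initial stakeholder miscommunication.

4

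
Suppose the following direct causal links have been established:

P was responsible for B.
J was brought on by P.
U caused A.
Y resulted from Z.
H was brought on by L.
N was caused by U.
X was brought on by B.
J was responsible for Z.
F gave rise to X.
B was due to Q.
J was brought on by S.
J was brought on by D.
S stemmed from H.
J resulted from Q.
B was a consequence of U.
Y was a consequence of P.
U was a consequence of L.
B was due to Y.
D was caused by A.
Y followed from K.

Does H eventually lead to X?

There is a causal chain: H → S → J → Z → Y → B → X.

Yes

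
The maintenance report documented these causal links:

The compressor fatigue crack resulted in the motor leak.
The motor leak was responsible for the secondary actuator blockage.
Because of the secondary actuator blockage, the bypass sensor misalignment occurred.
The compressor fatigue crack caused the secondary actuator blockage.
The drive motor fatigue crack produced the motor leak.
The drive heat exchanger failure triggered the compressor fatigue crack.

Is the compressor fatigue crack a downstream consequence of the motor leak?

The motor leak leads to the secondary actuator blockage, the bypass sensor misalignment; the compressor fatigue crack is not among them.

No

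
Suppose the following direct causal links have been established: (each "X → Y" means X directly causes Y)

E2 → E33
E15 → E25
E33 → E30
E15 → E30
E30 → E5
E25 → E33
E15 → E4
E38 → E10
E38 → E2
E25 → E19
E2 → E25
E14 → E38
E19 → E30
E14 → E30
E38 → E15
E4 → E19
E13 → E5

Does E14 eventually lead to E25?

There is a causal chain: E14 → E38 → E15 → E25.

Yes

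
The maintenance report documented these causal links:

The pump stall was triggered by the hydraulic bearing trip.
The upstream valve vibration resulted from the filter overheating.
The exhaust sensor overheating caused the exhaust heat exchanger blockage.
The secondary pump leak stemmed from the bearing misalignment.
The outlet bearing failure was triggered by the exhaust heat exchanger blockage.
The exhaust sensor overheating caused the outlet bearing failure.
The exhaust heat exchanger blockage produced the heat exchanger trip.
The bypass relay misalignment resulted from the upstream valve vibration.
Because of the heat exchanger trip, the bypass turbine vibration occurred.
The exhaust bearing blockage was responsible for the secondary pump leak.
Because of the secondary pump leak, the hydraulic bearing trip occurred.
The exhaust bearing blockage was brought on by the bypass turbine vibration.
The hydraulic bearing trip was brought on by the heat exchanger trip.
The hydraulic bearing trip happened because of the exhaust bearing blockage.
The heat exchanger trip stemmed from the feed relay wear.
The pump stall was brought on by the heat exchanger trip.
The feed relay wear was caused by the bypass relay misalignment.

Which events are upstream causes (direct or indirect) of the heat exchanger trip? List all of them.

Immediate causes of the heat exchanger trip: the exhaust heat exchanger blockage, the feed relay wear.
Further upstream: the filter overheating, the exhaust sensor overheating, the upstream valve vibration, the bypass relay misalignment.

the bypass relay misalignment, the exhaust heat exchanger blockage, the exhaust sensor overheating, the feed relay wear, the filter overheating, the upstream valve vibration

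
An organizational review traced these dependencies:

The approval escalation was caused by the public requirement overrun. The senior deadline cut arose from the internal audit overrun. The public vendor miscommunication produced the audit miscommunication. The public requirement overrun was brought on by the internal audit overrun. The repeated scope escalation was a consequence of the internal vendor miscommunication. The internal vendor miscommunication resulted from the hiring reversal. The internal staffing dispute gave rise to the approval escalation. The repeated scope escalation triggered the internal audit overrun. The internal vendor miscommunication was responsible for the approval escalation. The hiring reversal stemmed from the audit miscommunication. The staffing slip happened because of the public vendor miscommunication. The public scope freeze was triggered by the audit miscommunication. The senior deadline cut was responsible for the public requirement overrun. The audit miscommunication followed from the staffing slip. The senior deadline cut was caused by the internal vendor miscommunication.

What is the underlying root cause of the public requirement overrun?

the public vendor miscommunication

Tracing upstream from the public requirement overrun: the public requirement overrun ← the senior deadline cut ← the internal vendor miscommunication ← the hiring reversal ← the audit miscommunication ← the public vendor miscommunication.
The public vendor miscommunication has no stated cause, so it is the root.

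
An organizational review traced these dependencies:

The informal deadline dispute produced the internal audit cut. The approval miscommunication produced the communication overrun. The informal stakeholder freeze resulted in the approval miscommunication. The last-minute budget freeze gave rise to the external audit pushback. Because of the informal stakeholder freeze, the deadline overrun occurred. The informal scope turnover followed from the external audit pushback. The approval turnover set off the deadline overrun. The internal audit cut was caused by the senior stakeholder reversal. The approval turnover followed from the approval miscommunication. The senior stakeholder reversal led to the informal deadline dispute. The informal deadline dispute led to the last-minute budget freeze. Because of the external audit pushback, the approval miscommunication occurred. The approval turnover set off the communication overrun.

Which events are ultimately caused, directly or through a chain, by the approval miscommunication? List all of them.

Direct effects: the approval turnover, the communication overrun.
2 steps out: the deadline overrun.
Not reachable from it: the informal stakeholder freeze, the senior stakeholder reversal, the informal deadline dispute, the last-minute budget freeze, the internal audit cut, the external audit pushback, the informal scope turnover.

the approval turnover, the communication overrun, the deadline overrun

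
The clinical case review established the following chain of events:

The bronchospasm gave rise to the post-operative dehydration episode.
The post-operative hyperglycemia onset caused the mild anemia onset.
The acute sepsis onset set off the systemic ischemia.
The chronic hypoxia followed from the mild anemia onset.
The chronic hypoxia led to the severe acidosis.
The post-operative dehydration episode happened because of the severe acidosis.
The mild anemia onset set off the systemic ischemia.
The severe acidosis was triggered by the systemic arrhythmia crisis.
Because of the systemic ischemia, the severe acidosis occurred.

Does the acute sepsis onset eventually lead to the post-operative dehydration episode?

There is a causal chain: the acute sepsis onset → the systemic ischemia → the severe acidosis → the post-operative dehydration episode.

Yes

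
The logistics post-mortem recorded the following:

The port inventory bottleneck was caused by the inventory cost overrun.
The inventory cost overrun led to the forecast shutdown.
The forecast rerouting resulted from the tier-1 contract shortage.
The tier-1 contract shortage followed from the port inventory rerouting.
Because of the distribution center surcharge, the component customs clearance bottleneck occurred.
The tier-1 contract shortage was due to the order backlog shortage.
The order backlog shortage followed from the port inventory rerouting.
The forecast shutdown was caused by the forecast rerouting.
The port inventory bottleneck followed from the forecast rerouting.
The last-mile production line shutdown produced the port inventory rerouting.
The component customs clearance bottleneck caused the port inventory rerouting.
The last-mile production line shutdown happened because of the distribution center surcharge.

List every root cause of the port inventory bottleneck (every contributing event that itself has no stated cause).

Tracing upstream from the port inventory bottleneck: the port inventory bottleneck ← the forecast rerouting ← the tier-1 contract shortage ← the port inventory rerouting ← the last-mile production line shutdown ← the distribution center surcharge.
A separate upstream branch: the port inventory bottleneck ← the inventory cost overrun.
Each of those chain origins has no stated cause.

the distribution center surcharge, the inventory cost overrun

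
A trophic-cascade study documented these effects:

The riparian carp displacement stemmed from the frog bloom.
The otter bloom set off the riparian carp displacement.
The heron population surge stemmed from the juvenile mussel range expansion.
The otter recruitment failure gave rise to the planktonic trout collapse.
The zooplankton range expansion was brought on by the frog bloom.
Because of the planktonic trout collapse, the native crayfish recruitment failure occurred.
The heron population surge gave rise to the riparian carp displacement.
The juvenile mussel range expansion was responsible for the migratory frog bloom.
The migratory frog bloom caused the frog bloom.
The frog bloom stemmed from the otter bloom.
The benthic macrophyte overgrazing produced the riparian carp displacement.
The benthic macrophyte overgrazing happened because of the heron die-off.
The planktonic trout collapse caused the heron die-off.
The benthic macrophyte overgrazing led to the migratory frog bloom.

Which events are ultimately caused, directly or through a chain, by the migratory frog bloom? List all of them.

the frog bloom, the riparian carp displacement, the zooplankton range expansion

Direct effects: the frog bloom.
2 steps out: the zooplankton range expansion, the riparian carp displacement.
Not reachable from it: the otter recruitment failure, the planktonic trout collapse, the heron die-off, the otter bloom, the benthic macrophyte overgrazing, the juvenile mussel range expansion, the native crayfish recruitment failure, the heron population surge.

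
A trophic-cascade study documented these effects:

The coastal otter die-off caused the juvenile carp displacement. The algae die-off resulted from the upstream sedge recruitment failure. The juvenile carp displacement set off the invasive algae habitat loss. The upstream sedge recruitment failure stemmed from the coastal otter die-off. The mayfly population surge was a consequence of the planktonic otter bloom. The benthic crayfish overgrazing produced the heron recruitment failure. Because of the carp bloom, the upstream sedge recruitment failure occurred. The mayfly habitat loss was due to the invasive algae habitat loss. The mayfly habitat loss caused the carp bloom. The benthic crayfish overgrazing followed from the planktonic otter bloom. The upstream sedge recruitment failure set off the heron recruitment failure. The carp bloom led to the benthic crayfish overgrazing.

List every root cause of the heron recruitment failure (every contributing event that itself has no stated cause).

Tracing upstream from the heron recruitment failure: the heron recruitment failure ← the upstream sedge recruitment failure ← the coastal otter die-off.
A separate upstream branch: the heron recruitment failure ← the benthic crayfish overgrazing ← the planktonic otter bloom.
Each of those chain origins has no stated cause.

the coastal otter die-off, the planktonic otter bloom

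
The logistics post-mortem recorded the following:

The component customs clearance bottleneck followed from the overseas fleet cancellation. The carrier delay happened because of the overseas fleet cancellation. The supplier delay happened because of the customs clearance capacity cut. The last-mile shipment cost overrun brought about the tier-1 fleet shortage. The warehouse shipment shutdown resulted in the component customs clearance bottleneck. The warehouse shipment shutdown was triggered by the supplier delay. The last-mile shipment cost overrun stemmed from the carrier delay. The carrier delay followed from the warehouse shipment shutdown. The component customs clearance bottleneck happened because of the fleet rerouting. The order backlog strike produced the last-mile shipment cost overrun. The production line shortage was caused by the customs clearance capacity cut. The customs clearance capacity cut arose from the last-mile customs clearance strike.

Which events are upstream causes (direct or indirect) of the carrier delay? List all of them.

the customs clearance capacity cut, the last-mile customs clearance strike, the overseas fleet cancellation, the supplier delay, the warehouse shipment shutdown

Immediate causes of the carrier delay: the overseas fleet cancellation, the warehouse shipment shutdown.
Further upstream: the last-mile customs clearance strike, the customs clearance capacity cut, the supplier delay.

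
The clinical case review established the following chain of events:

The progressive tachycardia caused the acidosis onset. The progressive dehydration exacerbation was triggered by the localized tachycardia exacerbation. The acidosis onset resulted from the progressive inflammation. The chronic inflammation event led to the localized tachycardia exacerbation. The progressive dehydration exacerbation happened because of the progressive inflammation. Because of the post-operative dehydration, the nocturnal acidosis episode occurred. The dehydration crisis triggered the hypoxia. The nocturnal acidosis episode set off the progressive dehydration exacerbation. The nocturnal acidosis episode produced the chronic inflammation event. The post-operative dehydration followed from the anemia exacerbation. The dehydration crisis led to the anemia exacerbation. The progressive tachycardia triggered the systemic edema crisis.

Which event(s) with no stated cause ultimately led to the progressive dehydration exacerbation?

the dehydration crisis, the progressive inflammation

Tracing upstream from the progressive dehydration exacerbation: the progressive dehydration exacerbation ← the nocturnal acidosis episode ← the post-operative dehydration ← the anemia exacerbation ← the dehydration crisis.
A separate upstream branch: the progressive dehydration exacerbation ← the progressive inflammation.
Each of those chain origins has no stated cause.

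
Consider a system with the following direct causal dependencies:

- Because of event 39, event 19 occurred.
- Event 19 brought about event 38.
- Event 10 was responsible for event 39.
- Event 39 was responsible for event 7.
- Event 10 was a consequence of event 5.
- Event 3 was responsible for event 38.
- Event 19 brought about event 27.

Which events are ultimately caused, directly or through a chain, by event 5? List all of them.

Direct effects: event 10.
2 steps out: event 39.
3 steps out: event 19, event 7.
4 steps out: event 38, event 27.
Not reachable from it: event 3.

event 10, event 19, event 27, event 38, event 39, event 7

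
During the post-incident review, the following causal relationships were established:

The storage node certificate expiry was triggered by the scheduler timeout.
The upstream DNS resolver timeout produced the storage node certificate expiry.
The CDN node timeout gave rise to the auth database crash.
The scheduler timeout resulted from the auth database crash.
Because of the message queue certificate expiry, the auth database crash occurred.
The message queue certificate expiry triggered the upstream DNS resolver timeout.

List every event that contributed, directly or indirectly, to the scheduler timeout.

the CDN node timeout, the auth database crash, the message queue certificate expiry

Immediate cause of the scheduler timeout: the auth database crash.
Further upstream: the CDN node timeout, the message queue certificate expiry.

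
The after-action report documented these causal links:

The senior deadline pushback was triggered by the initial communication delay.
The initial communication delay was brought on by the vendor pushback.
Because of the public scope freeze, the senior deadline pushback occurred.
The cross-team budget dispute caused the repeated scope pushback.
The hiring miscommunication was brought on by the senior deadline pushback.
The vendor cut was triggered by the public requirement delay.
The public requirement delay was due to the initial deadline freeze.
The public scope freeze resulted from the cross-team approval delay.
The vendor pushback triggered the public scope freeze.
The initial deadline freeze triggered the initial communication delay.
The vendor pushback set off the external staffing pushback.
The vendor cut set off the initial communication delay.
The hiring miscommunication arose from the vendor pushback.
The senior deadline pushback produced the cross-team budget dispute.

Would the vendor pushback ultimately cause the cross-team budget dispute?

There is a causal chain: the vendor pushback → the initial communication delay → the senior deadline pushback → the cross-team budget dispute.

Yes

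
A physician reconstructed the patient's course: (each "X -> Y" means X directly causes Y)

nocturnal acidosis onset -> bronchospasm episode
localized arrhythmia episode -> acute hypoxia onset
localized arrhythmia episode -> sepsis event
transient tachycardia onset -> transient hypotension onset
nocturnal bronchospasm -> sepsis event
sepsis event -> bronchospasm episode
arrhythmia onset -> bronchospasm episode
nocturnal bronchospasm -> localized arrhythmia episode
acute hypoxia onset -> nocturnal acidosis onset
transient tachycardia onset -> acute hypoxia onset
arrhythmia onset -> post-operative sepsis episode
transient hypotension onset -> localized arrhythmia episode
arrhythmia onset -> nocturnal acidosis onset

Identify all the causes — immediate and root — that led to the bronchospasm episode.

Immediate causes of the bronchospasm episode: the arrhythmia onset, the sepsis event, the nocturnal acidosis onset.
Further upstream: the nocturnal bronchospasm, the transient tachycardia onset, the transient hypotension onset, the localized arrhythmia episode, the acute hypoxia onset.

the acute hypoxia onset, the arrhythmia onset, the localized arrhythmia episode, the nocturnal acidosis onset, the nocturnal bronchospasm, the sepsis event, the transient hypotension onset, the transient tachycardia onset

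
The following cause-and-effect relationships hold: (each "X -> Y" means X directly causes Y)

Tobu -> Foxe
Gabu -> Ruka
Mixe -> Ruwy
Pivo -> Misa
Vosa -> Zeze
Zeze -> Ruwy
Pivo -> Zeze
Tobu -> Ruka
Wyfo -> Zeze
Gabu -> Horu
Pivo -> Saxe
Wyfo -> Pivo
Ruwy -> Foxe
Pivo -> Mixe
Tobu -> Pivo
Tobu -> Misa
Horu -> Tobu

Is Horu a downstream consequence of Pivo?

No

Pivo leads to Zeze, Saxe, Mixe, Ruwy, Foxe, Misa; Horu is not among them.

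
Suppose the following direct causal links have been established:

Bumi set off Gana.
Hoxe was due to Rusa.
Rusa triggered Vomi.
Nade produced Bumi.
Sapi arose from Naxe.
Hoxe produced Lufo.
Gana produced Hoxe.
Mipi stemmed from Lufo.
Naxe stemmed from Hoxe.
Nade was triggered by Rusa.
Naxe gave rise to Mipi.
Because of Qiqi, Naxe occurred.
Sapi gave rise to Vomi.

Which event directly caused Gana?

Upstream contributors include Rusa, Nade, but only Bumi feeds directly into Gana.

Bumi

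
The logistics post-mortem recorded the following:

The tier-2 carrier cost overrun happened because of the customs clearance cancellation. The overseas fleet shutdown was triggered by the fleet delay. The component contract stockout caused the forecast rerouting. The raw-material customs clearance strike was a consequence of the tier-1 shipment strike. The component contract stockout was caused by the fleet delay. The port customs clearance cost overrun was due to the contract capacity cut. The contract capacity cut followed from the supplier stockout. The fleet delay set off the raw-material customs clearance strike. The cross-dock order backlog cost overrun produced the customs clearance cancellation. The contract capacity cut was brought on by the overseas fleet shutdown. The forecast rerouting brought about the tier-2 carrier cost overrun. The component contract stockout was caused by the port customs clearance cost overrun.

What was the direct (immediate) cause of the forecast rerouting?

the component contract stockout

Upstream contributors include the supplier stockout, the fleet delay, the overseas fleet shutdown, the contract capacity cut, the port customs clearance cost overrun, but only the component contract stockout feeds directly into the forecast rerouting.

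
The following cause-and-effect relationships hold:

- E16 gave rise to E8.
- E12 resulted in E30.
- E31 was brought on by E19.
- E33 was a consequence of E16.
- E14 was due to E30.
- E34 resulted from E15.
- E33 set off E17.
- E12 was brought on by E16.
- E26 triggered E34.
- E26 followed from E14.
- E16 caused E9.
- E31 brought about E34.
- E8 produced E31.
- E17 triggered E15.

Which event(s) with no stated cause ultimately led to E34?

Tracing upstream from E34: E34 ← E31 ← E8 ← E16.
A separate upstream branch: E34 ← E31 ← E19.
Each of those chain origins has no stated cause.

E16, E19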